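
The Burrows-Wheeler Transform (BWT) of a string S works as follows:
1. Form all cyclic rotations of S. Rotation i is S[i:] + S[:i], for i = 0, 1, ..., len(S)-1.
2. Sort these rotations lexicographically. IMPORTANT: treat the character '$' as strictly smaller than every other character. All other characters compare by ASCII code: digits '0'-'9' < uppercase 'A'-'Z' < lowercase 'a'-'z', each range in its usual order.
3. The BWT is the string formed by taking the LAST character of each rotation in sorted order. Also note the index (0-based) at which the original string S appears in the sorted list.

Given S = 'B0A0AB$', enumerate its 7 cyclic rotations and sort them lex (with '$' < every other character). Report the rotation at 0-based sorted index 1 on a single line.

Answer: 0A0AB$B

Derivation:
All 7 rotations (rotation i = S[i:]+S[:i]):
  rot[0] = B0A0AB$
  rot[1] = 0A0AB$B
  rot[2] = A0AB$B0
  rot[3] = 0AB$B0A
  rot[4] = AB$B0A0
  rot[5] = B$B0A0A
  rot[6] = $B0A0AB
Sorted (with $ < everything):
  sorted[0] = $B0A0AB
  sorted[1] = 0A0AB$B
  sorted[2] = 0AB$B0A
  sorted[3] = A0AB$B0
  sorted[4] = AB$B0A0
  sorted[5] = B$B0A0A
  sorted[6] = B0A0AB$
sorted[1] = 0A0AB$B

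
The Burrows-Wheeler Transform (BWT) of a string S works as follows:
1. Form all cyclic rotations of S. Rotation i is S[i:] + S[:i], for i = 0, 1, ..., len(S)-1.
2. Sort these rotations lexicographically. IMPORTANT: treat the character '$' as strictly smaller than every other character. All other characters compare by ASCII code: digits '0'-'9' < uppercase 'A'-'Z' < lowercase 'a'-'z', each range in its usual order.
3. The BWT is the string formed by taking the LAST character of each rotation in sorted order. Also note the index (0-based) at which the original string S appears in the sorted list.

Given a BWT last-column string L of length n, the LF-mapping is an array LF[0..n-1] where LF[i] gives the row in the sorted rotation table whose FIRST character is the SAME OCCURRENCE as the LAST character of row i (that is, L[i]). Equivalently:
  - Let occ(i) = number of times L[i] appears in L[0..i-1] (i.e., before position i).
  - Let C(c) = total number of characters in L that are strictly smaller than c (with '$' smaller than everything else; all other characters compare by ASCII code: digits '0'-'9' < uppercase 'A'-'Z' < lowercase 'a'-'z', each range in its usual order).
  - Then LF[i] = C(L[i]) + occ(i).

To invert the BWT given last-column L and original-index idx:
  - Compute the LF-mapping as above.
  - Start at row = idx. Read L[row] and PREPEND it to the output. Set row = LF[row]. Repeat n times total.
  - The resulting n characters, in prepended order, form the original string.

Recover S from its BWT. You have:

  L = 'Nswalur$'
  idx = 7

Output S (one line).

Answer: walrusN$

Derivation:
LF mapping: 1 5 7 2 3 6 4 0
Walk LF starting at row 7, prepending L[row]:
  step 1: row=7, L[7]='$', prepend. Next row=LF[7]=0
  step 2: row=0, L[0]='N', prepend. Next row=LF[0]=1
  step 3: row=1, L[1]='s', prepend. Next row=LF[1]=5
  step 4: row=5, L[5]='u', prepend. Next row=LF[5]=6
  step 5: row=6, L[6]='r', prepend. Next row=LF[6]=4
  step 6: row=4, L[4]='l', prepend. Next row=LF[4]=3
  step 7: row=3, L[3]='a', prepend. Next row=LF[3]=2
  step 8: row=2, L[2]='w', prepend. Next row=LF[2]=7
Reversed output: walrusN$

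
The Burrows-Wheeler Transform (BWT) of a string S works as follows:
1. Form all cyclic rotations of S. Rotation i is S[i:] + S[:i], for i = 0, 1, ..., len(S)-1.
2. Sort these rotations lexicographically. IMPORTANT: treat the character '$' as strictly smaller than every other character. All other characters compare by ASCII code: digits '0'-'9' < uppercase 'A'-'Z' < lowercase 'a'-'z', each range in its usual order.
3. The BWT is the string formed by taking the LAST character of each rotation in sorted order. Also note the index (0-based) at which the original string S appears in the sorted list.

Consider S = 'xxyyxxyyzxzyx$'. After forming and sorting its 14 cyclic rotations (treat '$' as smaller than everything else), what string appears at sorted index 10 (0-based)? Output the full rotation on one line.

Answer: yyzxzyx$xxyyxx

Derivation:
All 14 rotations (rotation i = S[i:]+S[:i]):
  rot[0] = xxyyxxyyzxzyx$
  rot[1] = xyyxxyyzxzyx$x
  rot[2] = yyxxyyzxzyx$xx
  rot[3] = yxxyyzxzyx$xxy
  rot[4] = xxyyzxzyx$xxyy
  rot[5] = xyyzxzyx$xxyyx
  rot[6] = yyzxzyx$xxyyxx
  rot[7] = yzxzyx$xxyyxxy
  rot[8] = zxzyx$xxyyxxyy
  rot[9] = xzyx$xxyyxxyyz
  rot[10] = zyx$xxyyxxyyzx
  rot[11] = yx$xxyyxxyyzxz
  rot[12] = x$xxyyxxyyzxzy
  rot[13] = $xxyyxxyyzxzyx
Sorted (with $ < everything):
  sorted[0] = $xxyyxxyyzxzyx
  sorted[1] = x$xxyyxxyyzxzy
  sorted[2] = xxyyxxyyzxzyx$
  sorted[3] = xxyyzxzyx$xxyy
  sorted[4] = xyyxxyyzxzyx$x
  sorted[5] = xyyzxzyx$xxyyx
  sorted[6] = xzyx$xxyyxxyyz
  sorted[7] = yx$xxyyxxyyzxz
  sorted[8] = yxxyyzxzyx$xxy
  sorted[9] = yyxxyyzxzyx$xx
  sorted[10] = yyzxzyx$xxyyxx
  sorted[11] = yzxzyx$xxyyxxy
  sorted[12] = zxzyx$xxyyxxyy
  sorted[13] = zyx$xxyyxxyyzx
sorted[10] = yyzxzyx$xxyyxx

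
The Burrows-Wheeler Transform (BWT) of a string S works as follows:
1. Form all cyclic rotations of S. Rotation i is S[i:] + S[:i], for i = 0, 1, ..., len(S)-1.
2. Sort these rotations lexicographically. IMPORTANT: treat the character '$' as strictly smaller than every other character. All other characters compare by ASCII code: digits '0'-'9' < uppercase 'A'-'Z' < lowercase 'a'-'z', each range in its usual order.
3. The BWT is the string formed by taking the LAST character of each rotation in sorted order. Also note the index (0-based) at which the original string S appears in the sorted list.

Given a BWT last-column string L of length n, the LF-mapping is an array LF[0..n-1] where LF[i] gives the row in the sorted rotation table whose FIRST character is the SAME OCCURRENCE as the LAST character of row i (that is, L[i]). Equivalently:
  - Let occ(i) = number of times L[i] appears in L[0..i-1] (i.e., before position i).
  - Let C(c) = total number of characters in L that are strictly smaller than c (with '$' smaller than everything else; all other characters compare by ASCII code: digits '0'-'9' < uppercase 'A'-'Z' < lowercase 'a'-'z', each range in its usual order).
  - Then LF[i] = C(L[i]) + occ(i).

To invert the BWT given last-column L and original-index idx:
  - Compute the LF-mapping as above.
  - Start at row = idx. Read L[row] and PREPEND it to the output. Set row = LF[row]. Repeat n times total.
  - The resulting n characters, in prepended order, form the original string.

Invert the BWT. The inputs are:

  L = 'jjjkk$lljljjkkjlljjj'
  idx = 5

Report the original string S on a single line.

LF mapping: 1 2 3 11 12 0 15 16 4 17 5 6 13 14 7 18 19 8 9 10
Walk LF starting at row 5, prepending L[row]:
  step 1: row=5, L[5]='$', prepend. Next row=LF[5]=0
  step 2: row=0, L[0]='j', prepend. Next row=LF[0]=1
  step 3: row=1, L[1]='j', prepend. Next row=LF[1]=2
  step 4: row=2, L[2]='j', prepend. Next row=LF[2]=3
  step 5: row=3, L[3]='k', prepend. Next row=LF[3]=11
  step 6: row=11, L[11]='j', prepend. Next row=LF[11]=6
  step 7: row=6, L[6]='l', prepend. Next row=LF[6]=15
  step 8: row=15, L[15]='l', prepend. Next row=LF[15]=18
  step 9: row=18, L[18]='j', prepend. Next row=LF[18]=9
  step 10: row=9, L[9]='l', prepend. Next row=LF[9]=17
  step 11: row=17, L[17]='j', prepend. Next row=LF[17]=8
  step 12: row=8, L[8]='j', prepend. Next row=LF[8]=4
  step 13: row=4, L[4]='k', prepend. Next row=LF[4]=12
  step 14: row=12, L[12]='k', prepend. Next row=LF[12]=13
  step 15: row=13, L[13]='k', prepend. Next row=LF[13]=14
  step 16: row=14, L[14]='j', prepend. Next row=LF[14]=7
  step 17: row=7, L[7]='l', prepend. Next row=LF[7]=16
  step 18: row=16, L[16]='l', prepend. Next row=LF[16]=19
  step 19: row=19, L[19]='j', prepend. Next row=LF[19]=10
  step 20: row=10, L[10]='j', prepend. Next row=LF[10]=5
Reversed output: jjlljkkkjjljlljkjjj$

Answer: jjlljkkkjjljlljkjjj$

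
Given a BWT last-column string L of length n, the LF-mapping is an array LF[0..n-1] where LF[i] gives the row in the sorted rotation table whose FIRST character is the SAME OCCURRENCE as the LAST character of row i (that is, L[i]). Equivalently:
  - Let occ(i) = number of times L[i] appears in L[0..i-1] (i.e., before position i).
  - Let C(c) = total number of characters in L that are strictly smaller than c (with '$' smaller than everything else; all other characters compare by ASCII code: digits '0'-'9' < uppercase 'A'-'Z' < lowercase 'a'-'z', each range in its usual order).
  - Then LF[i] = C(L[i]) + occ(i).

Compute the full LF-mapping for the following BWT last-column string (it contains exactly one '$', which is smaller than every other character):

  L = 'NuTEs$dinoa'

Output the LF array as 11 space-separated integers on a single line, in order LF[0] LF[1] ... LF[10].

Char counts: '$':1, 'E':1, 'N':1, 'T':1, 'a':1, 'd':1, 'i':1, 'n':1, 'o':1, 's':1, 'u':1
C (first-col start): C('$')=0, C('E')=1, C('N')=2, C('T')=3, C('a')=4, C('d')=5, C('i')=6, C('n')=7, C('o')=8, C('s')=9, C('u')=10
L[0]='N': occ=0, LF[0]=C('N')+0=2+0=2
L[1]='u': occ=0, LF[1]=C('u')+0=10+0=10
L[2]='T': occ=0, LF[2]=C('T')+0=3+0=3
L[3]='E': occ=0, LF[3]=C('E')+0=1+0=1
L[4]='s': occ=0, LF[4]=C('s')+0=9+0=9
L[5]='$': occ=0, LF[5]=C('$')+0=0+0=0
L[6]='d': occ=0, LF[6]=C('d')+0=5+0=5
L[7]='i': occ=0, LF[7]=C('i')+0=6+0=6
L[8]='n': occ=0, LF[8]=C('n')+0=7+0=7
L[9]='o': occ=0, LF[9]=C('o')+0=8+0=8
L[10]='a': occ=0, LF[10]=C('a')+0=4+0=4

Answer: 2 10 3 1 9 0 5 6 7 8 4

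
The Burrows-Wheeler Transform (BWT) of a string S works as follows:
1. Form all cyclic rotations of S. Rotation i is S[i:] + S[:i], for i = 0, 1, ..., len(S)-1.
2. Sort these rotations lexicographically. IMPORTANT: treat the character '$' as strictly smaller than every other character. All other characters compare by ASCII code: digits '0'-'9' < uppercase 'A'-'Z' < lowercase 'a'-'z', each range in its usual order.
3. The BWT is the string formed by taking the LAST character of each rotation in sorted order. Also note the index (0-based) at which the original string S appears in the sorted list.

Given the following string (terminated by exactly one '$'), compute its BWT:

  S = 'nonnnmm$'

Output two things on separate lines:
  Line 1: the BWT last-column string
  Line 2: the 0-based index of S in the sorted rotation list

All 8 rotations (rotation i = S[i:]+S[:i]):
  rot[0] = nonnnmm$
  rot[1] = onnnmm$n
  rot[2] = nnnmm$no
  rot[3] = nnmm$non
  rot[4] = nmm$nonn
  rot[5] = mm$nonnn
  rot[6] = m$nonnnm
  rot[7] = $nonnnmm
Sorted (with $ < everything):
  sorted[0] = $nonnnmm  (last char: 'm')
  sorted[1] = m$nonnnm  (last char: 'm')
  sorted[2] = mm$nonnn  (last char: 'n')
  sorted[3] = nmm$nonn  (last char: 'n')
  sorted[4] = nnmm$non  (last char: 'n')
  sorted[5] = nnnmm$no  (last char: 'o')
  sorted[6] = nonnnmm$  (last char: '$')
  sorted[7] = onnnmm$n  (last char: 'n')
Last column: mmnnno$n
Original string S is at sorted index 6

Answer: mmnnno$n
6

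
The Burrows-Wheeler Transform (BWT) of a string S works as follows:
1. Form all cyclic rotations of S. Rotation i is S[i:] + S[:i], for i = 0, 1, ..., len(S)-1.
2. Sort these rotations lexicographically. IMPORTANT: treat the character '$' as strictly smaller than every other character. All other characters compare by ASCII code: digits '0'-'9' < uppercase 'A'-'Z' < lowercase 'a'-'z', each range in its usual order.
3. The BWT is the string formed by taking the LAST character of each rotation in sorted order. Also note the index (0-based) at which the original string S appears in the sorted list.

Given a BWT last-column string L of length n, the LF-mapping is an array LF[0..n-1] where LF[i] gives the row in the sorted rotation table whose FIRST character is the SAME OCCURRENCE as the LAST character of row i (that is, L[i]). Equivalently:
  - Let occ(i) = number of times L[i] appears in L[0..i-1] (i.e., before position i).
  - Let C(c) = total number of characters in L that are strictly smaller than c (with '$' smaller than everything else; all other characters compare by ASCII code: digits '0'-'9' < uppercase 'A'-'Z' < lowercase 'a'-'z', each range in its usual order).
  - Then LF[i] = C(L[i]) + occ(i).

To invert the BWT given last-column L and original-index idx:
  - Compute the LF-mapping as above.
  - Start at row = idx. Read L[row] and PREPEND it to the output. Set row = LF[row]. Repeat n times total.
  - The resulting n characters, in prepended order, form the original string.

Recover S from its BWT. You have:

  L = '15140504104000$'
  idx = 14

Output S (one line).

Answer: 50440110050041$

Derivation:
LF mapping: 7 13 8 10 1 14 2 11 9 3 12 4 5 6 0
Walk LF starting at row 14, prepending L[row]:
  step 1: row=14, L[14]='$', prepend. Next row=LF[14]=0
  step 2: row=0, L[0]='1', prepend. Next row=LF[0]=7
  step 3: row=7, L[7]='4', prepend. Next row=LF[7]=11
  step 4: row=11, L[11]='0', prepend. Next row=LF[11]=4
  step 5: row=4, L[4]='0', prepend. Next row=LF[4]=1
  step 6: row=1, L[1]='5', prepend. Next row=LF[1]=13
  step 7: row=13, L[13]='0', prepend. Next row=LF[13]=6
  step 8: row=6, L[6]='0', prepend. Next row=LF[6]=2
  step 9: row=2, L[2]='1', prepend. Next row=LF[2]=8
  step 10: row=8, L[8]='1', prepend. Next row=LF[8]=9
  step 11: row=9, L[9]='0', prepend. Next row=LF[9]=3
  step 12: row=3, L[3]='4', prepend. Next row=LF[3]=10
  step 13: row=10, L[10]='4', prepend. Next row=LF[10]=12
  step 14: row=12, L[12]='0', prepend. Next row=LF[12]=5
  step 15: row=5, L[5]='5', prepend. Next row=LF[5]=14
Reversed output: 50440110050041$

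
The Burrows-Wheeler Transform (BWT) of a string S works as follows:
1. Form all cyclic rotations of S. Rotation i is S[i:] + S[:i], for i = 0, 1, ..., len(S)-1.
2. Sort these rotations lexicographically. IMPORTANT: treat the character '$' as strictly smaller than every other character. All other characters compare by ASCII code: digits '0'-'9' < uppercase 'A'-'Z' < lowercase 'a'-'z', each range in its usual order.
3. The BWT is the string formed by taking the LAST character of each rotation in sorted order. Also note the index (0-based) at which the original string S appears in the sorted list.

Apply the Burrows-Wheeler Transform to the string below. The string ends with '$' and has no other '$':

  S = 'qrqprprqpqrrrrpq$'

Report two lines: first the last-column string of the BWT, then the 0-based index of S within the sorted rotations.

Answer: qrqqrprr$prppqrrq
8

Derivation:
All 17 rotations (rotation i = S[i:]+S[:i]):
  rot[0] = qrqprprqpqrrrrpq$
  rot[1] = rqprprqpqrrrrpq$q
  rot[2] = qprprqpqrrrrpq$qr
  rot[3] = prprqpqrrrrpq$qrq
  rot[4] = rprqpqrrrrpq$qrqp
  rot[5] = prqpqrrrrpq$qrqpr
  rot[6] = rqpqrrrrpq$qrqprp
  rot[7] = qpqrrrrpq$qrqprpr
  rot[8] = pqrrrrpq$qrqprprq
  rot[9] = qrrrrpq$qrqprprqp
  rot[10] = rrrrpq$qrqprprqpq
  rot[11] = rrrpq$qrqprprqpqr
  rot[12] = rrpq$qrqprprqpqrr
  rot[13] = rpq$qrqprprqpqrrr
  rot[14] = pq$qrqprprqpqrrrr
  rot[15] = q$qrqprprqpqrrrrp
  rot[16] = $qrqprprqpqrrrrpq
Sorted (with $ < everything):
  sorted[0] = $qrqprprqpqrrrrpq  (last char: 'q')
  sorted[1] = pq$qrqprprqpqrrrr  (last char: 'r')
  sorted[2] = pqrrrrpq$qrqprprq  (last char: 'q')
  sorted[3] = prprqpqrrrrpq$qrq  (last char: 'q')
  sorted[4] = prqpqrrrrpq$qrqpr  (last char: 'r')
  sorted[5] = q$qrqprprqpqrrrrp  (last char: 'p')
  sorted[6] = qpqrrrrpq$qrqprpr  (last char: 'r')
  sorted[7] = qprprqpqrrrrpq$qr  (last char: 'r')
  sorted[8] = qrqprprqpqrrrrpq$  (last char: '$')
  sorted[9] = qrrrrpq$qrqprprqp  (last char: 'p')
  sorted[10] = rpq$qrqprprqpqrrr  (last char: 'r')
  sorted[11] = rprqpqrrrrpq$qrqp  (last char: 'p')
  sorted[12] = rqpqrrrrpq$qrqprp  (last char: 'p')
  sorted[13] = rqprprqpqrrrrpq$q  (last char: 'q')
  sorted[14] = rrpq$qrqprprqpqrr  (last char: 'r')
  sorted[15] = rrrpq$qrqprprqpqr  (last char: 'r')
  sorted[16] = rrrrpq$qrqprprqpq  (last char: 'q')
Last column: qrqqrprr$prppqrrq
Original string S is at sorted index 8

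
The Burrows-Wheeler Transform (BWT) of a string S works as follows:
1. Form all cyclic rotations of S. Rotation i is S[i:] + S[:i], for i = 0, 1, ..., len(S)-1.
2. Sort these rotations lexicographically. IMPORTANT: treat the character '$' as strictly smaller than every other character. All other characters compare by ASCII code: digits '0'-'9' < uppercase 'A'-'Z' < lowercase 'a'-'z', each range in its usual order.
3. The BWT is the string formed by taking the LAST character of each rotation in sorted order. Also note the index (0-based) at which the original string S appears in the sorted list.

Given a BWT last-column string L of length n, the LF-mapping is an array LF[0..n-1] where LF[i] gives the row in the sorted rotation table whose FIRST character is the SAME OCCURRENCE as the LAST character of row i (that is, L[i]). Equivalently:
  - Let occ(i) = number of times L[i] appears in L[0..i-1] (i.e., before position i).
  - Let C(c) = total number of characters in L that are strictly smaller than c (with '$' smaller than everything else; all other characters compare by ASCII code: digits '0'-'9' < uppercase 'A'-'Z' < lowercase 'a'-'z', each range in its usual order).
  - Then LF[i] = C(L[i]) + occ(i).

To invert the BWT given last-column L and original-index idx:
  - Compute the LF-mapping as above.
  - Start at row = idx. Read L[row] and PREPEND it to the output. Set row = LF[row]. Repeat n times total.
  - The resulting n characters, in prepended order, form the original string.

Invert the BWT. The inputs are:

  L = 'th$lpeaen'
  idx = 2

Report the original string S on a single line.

LF mapping: 8 4 0 5 7 2 1 3 6
Walk LF starting at row 2, prepending L[row]:
  step 1: row=2, L[2]='$', prepend. Next row=LF[2]=0
  step 2: row=0, L[0]='t', prepend. Next row=LF[0]=8
  step 3: row=8, L[8]='n', prepend. Next row=LF[8]=6
  step 4: row=6, L[6]='a', prepend. Next row=LF[6]=1
  step 5: row=1, L[1]='h', prepend. Next row=LF[1]=4
  step 6: row=4, L[4]='p', prepend. Next row=LF[4]=7
  step 7: row=7, L[7]='e', prepend. Next row=LF[7]=3
  step 8: row=3, L[3]='l', prepend. Next row=LF[3]=5
  step 9: row=5, L[5]='e', prepend. Next row=LF[5]=2
Reversed output: elephant$

Answer: elephant$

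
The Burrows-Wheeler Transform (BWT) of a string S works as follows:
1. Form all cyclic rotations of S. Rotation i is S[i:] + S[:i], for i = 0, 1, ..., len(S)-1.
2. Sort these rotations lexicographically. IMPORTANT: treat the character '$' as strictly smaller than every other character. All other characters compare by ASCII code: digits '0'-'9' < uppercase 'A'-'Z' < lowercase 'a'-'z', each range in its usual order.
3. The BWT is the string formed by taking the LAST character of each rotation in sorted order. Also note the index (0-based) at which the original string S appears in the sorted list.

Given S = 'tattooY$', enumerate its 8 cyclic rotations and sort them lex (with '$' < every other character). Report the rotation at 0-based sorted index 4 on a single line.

All 8 rotations (rotation i = S[i:]+S[:i]):
  rot[0] = tattooY$
  rot[1] = attooY$t
  rot[2] = ttooY$ta
  rot[3] = tooY$tat
  rot[4] = ooY$tatt
  rot[5] = oY$tatto
  rot[6] = Y$tattoo
  rot[7] = $tattooY
Sorted (with $ < everything):
  sorted[0] = $tattooY
  sorted[1] = Y$tattoo
  sorted[2] = attooY$t
  sorted[3] = oY$tatto
  sorted[4] = ooY$tatt
  sorted[5] = tattooY$
  sorted[6] = tooY$tat
  sorted[7] = ttooY$ta
sorted[4] = ooY$tatt

Answer: ooY$tatt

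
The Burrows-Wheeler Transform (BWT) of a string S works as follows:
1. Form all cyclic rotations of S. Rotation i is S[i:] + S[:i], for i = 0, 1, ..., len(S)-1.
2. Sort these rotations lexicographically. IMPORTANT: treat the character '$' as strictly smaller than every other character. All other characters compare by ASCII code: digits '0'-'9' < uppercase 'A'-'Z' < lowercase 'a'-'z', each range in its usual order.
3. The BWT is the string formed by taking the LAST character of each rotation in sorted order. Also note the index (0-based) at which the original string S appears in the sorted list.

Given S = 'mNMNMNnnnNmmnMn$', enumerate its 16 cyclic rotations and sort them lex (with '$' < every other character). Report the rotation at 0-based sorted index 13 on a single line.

Answer: nNmmnMn$mNMNMNnn

Derivation:
All 16 rotations (rotation i = S[i:]+S[:i]):
  rot[0] = mNMNMNnnnNmmnMn$
  rot[1] = NMNMNnnnNmmnMn$m
  rot[2] = MNMNnnnNmmnMn$mN
  rot[3] = NMNnnnNmmnMn$mNM
  rot[4] = MNnnnNmmnMn$mNMN
  rot[5] = NnnnNmmnMn$mNMNM
  rot[6] = nnnNmmnMn$mNMNMN
  rot[7] = nnNmmnMn$mNMNMNn
  rot[8] = nNmmnMn$mNMNMNnn
  rot[9] = NmmnMn$mNMNMNnnn
  rot[10] = mmnMn$mNMNMNnnnN
  rot[11] = mnMn$mNMNMNnnnNm
  rot[12] = nMn$mNMNMNnnnNmm
  rot[13] = Mn$mNMNMNnnnNmmn
  rot[14] = n$mNMNMNnnnNmmnM
  rot[15] = $mNMNMNnnnNmmnMn
Sorted (with $ < everything):
  sorted[0] = $mNMNMNnnnNmmnMn
  sorted[1] = MNMNnnnNmmnMn$mN
  sorted[2] = MNnnnNmmnMn$mNMN
  sorted[3] = Mn$mNMNMNnnnNmmn
  sorted[4] = NMNMNnnnNmmnMn$m
  sorted[5] = NMNnnnNmmnMn$mNM
  sorted[6] = NmmnMn$mNMNMNnnn
  sorted[7] = NnnnNmmnMn$mNMNM
  sorted[8] = mNMNMNnnnNmmnMn$
  sorted[9] = mmnMn$mNMNMNnnnN
  sorted[10] = mnMn$mNMNMNnnnNm
  sorted[11] = n$mNMNMNnnnNmmnM
  sorted[12] = nMn$mNMNMNnnnNmm
  sorted[13] = nNmmnMn$mNMNMNnn
  sorted[14] = nnNmmnMn$mNMNMNn
  sorted[15] = nnnNmmnMn$mNMNMN
sorted[13] = nNmmnMn$mNMNMNnn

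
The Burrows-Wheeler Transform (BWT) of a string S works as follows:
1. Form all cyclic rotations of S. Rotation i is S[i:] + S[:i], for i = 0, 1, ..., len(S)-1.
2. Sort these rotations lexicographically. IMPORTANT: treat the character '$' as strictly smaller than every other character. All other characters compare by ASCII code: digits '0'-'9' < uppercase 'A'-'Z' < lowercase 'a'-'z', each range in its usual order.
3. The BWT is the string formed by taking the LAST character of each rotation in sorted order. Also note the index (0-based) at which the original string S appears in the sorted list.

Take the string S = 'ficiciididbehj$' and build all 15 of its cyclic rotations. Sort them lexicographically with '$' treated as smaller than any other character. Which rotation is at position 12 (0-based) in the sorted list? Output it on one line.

All 15 rotations (rotation i = S[i:]+S[:i]):
  rot[0] = ficiciididbehj$
  rot[1] = iciciididbehj$f
  rot[2] = ciciididbehj$fi
  rot[3] = iciididbehj$fic
  rot[4] = ciididbehj$fici
  rot[5] = iididbehj$ficic
  rot[6] = ididbehj$ficici
  rot[7] = didbehj$ficicii
  rot[8] = idbehj$ficiciid
  rot[9] = dbehj$ficiciidi
  rot[10] = behj$ficiciidid
  rot[11] = ehj$ficiciididb
  rot[12] = hj$ficiciididbe
  rot[13] = j$ficiciididbeh
  rot[14] = $ficiciididbehj
Sorted (with $ < everything):
  sorted[0] = $ficiciididbehj
  sorted[1] = behj$ficiciidid
  sorted[2] = ciciididbehj$fi
  sorted[3] = ciididbehj$fici
  sorted[4] = dbehj$ficiciidi
  sorted[5] = didbehj$ficicii
  sorted[6] = ehj$ficiciididb
  sorted[7] = ficiciididbehj$
  sorted[8] = hj$ficiciididbe
  sorted[9] = iciciididbehj$f
  sorted[10] = iciididbehj$fic
  sorted[11] = idbehj$ficiciid
  sorted[12] = ididbehj$ficici
  sorted[13] = iididbehj$ficic
  sorted[14] = j$ficiciididbeh
sorted[12] = ididbehj$ficici

Answer: ididbehj$ficici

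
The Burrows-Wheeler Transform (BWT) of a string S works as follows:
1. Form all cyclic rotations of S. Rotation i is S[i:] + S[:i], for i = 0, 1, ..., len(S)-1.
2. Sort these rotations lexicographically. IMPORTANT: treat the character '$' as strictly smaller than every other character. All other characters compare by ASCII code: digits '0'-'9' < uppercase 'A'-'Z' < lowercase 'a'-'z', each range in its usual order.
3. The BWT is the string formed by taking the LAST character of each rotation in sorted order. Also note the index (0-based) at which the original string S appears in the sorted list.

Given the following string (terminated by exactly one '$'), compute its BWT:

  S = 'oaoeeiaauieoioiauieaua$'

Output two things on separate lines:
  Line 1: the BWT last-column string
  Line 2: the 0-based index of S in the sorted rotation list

Answer: auioeiaioeieouuo$aieaaa
16

Derivation:
All 23 rotations (rotation i = S[i:]+S[:i]):
  rot[0] = oaoeeiaauieoioiauieaua$
  rot[1] = aoeeiaauieoioiauieaua$o
  rot[2] = oeeiaauieoioiauieaua$oa
  rot[3] = eeiaauieoioiauieaua$oao
  rot[4] = eiaauieoioiauieaua$oaoe
  rot[5] = iaauieoioiauieaua$oaoee
  rot[6] = aauieoioiauieaua$oaoeei
  rot[7] = auieoioiauieaua$oaoeeia
  rot[8] = uieoioiauieaua$oaoeeiaa
  rot[9] = ieoioiauieaua$oaoeeiaau
  rot[10] = eoioiauieaua$oaoeeiaaui
  rot[11] = oioiauieaua$oaoeeiaauie
  rot[12] = ioiauieaua$oaoeeiaauieo
  rot[13] = oiauieaua$oaoeeiaauieoi
  rot[14] = iauieaua$oaoeeiaauieoio
  rot[15] = auieaua$oaoeeiaauieoioi
  rot[16] = uieaua$oaoeeiaauieoioia
  rot[17] = ieaua$oaoeeiaauieoioiau
  rot[18] = eaua$oaoeeiaauieoioiaui
  rot[19] = aua$oaoeeiaauieoioiauie
  rot[20] = ua$oaoeeiaauieoioiauiea
  rot[21] = a$oaoeeiaauieoioiauieau
  rot[22] = $oaoeeiaauieoioiauieaua
Sorted (with $ < everything):
  sorted[0] = $oaoeeiaauieoioiauieaua  (last char: 'a')
  sorted[1] = a$oaoeeiaauieoioiauieau  (last char: 'u')
  sorted[2] = aauieoioiauieaua$oaoeei  (last char: 'i')
  sorted[3] = aoeeiaauieoioiauieaua$o  (last char: 'o')
  sorted[4] = aua$oaoeeiaauieoioiauie  (last char: 'e')
  sorted[5] = auieaua$oaoeeiaauieoioi  (last char: 'i')
  sorted[6] = auieoioiauieaua$oaoeeia  (last char: 'a')
  sorted[7] = eaua$oaoeeiaauieoioiaui  (last char: 'i')
  sorted[8] = eeiaauieoioiauieaua$oao  (last char: 'o')
  sorted[9] = eiaauieoioiauieaua$oaoe  (last char: 'e')
  sorted[10] = eoioiauieaua$oaoeeiaaui  (last char: 'i')
  sorted[11] = iaauieoioiauieaua$oaoee  (last char: 'e')
  sorted[12] = iauieaua$oaoeeiaauieoio  (last char: 'o')
  sorted[13] = ieaua$oaoeeiaauieoioiau  (last char: 'u')
  sorted[14] = ieoioiauieaua$oaoeeiaau  (last char: 'u')
  sorted[15] = ioiauieaua$oaoeeiaauieo  (last char: 'o')
  sorted[16] = oaoeeiaauieoioiauieaua$  (last char: '$')
  sorted[17] = oeeiaauieoioiauieaua$oa  (last char: 'a')
  sorted[18] = oiauieaua$oaoeeiaauieoi  (last char: 'i')
  sorted[19] = oioiauieaua$oaoeeiaauie  (last char: 'e')
  sorted[20] = ua$oaoeeiaauieoioiauiea  (last char: 'a')
  sorted[21] = uieaua$oaoeeiaauieoioia  (last char: 'a')
  sorted[22] = uieoioiauieaua$oaoeeiaa  (last char: 'a')
Last column: auioeiaioeieouuo$aieaaa
Original string S is at sorted index 16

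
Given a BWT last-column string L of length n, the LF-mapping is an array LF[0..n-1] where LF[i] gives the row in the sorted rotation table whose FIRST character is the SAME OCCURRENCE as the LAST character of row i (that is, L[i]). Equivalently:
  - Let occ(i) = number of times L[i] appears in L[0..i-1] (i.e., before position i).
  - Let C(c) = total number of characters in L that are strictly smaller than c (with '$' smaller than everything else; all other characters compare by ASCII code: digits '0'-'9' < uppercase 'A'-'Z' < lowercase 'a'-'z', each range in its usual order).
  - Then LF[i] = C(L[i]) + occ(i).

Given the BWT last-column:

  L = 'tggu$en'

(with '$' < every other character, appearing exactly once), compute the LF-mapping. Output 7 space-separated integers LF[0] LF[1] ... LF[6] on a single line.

Char counts: '$':1, 'e':1, 'g':2, 'n':1, 't':1, 'u':1
C (first-col start): C('$')=0, C('e')=1, C('g')=2, C('n')=4, C('t')=5, C('u')=6
L[0]='t': occ=0, LF[0]=C('t')+0=5+0=5
L[1]='g': occ=0, LF[1]=C('g')+0=2+0=2
L[2]='g': occ=1, LF[2]=C('g')+1=2+1=3
L[3]='u': occ=0, LF[3]=C('u')+0=6+0=6
L[4]='$': occ=0, LF[4]=C('$')+0=0+0=0
L[5]='e': occ=0, LF[5]=C('e')+0=1+0=1
L[6]='n': occ=0, LF[6]=C('n')+0=4+0=4

Answer: 5 2 3 6 0 1 4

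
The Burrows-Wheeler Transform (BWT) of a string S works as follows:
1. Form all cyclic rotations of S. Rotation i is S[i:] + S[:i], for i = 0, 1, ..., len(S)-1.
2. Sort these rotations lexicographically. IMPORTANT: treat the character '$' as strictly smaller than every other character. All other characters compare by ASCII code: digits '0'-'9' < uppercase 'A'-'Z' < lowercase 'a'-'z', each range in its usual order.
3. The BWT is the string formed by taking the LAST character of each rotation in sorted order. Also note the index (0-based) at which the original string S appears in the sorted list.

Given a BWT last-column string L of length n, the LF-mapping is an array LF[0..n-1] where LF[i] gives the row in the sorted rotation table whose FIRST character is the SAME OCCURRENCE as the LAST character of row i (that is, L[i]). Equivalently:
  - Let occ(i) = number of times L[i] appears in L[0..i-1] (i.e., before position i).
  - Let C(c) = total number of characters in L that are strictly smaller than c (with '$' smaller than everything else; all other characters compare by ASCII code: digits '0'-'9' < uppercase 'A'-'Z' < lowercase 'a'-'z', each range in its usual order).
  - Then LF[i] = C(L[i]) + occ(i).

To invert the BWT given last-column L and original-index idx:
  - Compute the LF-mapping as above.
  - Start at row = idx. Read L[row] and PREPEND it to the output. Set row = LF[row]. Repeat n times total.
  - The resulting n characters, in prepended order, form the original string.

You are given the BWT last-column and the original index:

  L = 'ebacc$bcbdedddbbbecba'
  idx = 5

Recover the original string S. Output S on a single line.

Answer: bbdcbdcbbdbecbaaedce$

Derivation:
LF mapping: 18 3 1 10 11 0 4 12 5 14 19 15 16 17 6 7 8 20 13 9 2
Walk LF starting at row 5, prepending L[row]:
  step 1: row=5, L[5]='$', prepend. Next row=LF[5]=0
  step 2: row=0, L[0]='e', prepend. Next row=LF[0]=18
  step 3: row=18, L[18]='c', prepend. Next row=LF[18]=13
  step 4: row=13, L[13]='d', prepend. Next row=LF[13]=17
  step 5: row=17, L[17]='e', prepend. Next row=LF[17]=20
  step 6: row=20, L[20]='a', prepend. Next row=LF[20]=2
  step 7: row=2, L[2]='a', prepend. Next row=LF[2]=1
  step 8: row=1, L[1]='b', prepend. Next row=LF[1]=3
  step 9: row=3, L[3]='c', prepend. Next row=LF[3]=10
  step 10: row=10, L[10]='e', prepend. Next row=LF[10]=19
  step 11: row=19, L[19]='b', prepend. Next row=LF[19]=9
  step 12: row=9, L[9]='d', prepend. Next row=LF[9]=14
  step 13: row=14, L[14]='b', prepend. Next row=LF[14]=6
  step 14: row=6, L[6]='b', prepend. Next row=LF[6]=4
  step 15: row=4, L[4]='c', prepend. Next row=LF[4]=11
  step 16: row=11, L[11]='d', prepend. Next row=LF[11]=15
  step 17: row=15, L[15]='b', prepend. Next row=LF[15]=7
  step 18: row=7, L[7]='c', prepend. Next row=LF[7]=12
  step 19: row=12, L[12]='d', prepend. Next row=LF[12]=16
  step 20: row=16, L[16]='b', prepend. Next row=LF[16]=8
  step 21: row=8, L[8]='b', prepend. Next row=LF[8]=5
Reversed output: bbdcbdcbbdbecbaaedce$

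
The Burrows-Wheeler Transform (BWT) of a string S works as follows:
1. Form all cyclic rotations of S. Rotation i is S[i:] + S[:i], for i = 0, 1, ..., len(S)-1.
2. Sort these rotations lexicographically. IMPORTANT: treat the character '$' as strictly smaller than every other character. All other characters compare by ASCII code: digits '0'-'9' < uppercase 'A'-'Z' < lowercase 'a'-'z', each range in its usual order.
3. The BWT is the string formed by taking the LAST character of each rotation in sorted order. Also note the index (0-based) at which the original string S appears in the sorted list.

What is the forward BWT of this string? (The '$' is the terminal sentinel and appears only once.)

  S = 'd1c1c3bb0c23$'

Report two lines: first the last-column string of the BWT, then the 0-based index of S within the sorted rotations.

Answer: 3bdcc2cb3101$
12

Derivation:
All 13 rotations (rotation i = S[i:]+S[:i]):
  rot[0] = d1c1c3bb0c23$
  rot[1] = 1c1c3bb0c23$d
  rot[2] = c1c3bb0c23$d1
  rot[3] = 1c3bb0c23$d1c
  rot[4] = c3bb0c23$d1c1
  rot[5] = 3bb0c23$d1c1c
  rot[6] = bb0c23$d1c1c3
  rot[7] = b0c23$d1c1c3b
  rot[8] = 0c23$d1c1c3bb
  rot[9] = c23$d1c1c3bb0
  rot[10] = 23$d1c1c3bb0c
  rot[11] = 3$d1c1c3bb0c2
  rot[12] = $d1c1c3bb0c23
Sorted (with $ < everything):
  sorted[0] = $d1c1c3bb0c23  (last char: '3')
  sorted[1] = 0c23$d1c1c3bb  (last char: 'b')
  sorted[2] = 1c1c3bb0c23$d  (last char: 'd')
  sorted[3] = 1c3bb0c23$d1c  (last char: 'c')
  sorted[4] = 23$d1c1c3bb0c  (last char: 'c')
  sorted[5] = 3$d1c1c3bb0c2  (last char: '2')
  sorted[6] = 3bb0c23$d1c1c  (last char: 'c')
  sorted[7] = b0c23$d1c1c3b  (last char: 'b')
  sorted[8] = bb0c23$d1c1c3  (last char: '3')
  sorted[9] = c1c3bb0c23$d1  (last char: '1')
  sorted[10] = c23$d1c1c3bb0  (last char: '0')
  sorted[11] = c3bb0c23$d1c1  (last char: '1')
  sorted[12] = d1c1c3bb0c23$  (last char: '$')
Last column: 3bdcc2cb3101$
Original string S is at sorted index 12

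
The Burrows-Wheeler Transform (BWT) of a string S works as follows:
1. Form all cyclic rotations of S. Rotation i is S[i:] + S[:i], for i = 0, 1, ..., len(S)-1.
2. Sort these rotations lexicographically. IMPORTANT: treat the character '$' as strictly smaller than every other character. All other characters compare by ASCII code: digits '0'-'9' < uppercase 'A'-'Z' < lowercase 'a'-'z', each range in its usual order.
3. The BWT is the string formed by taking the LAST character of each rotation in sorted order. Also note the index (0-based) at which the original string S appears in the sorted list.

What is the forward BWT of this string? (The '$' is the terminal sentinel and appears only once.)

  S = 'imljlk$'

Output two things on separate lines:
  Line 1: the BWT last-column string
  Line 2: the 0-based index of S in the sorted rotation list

Answer: k$llmji
1

Derivation:
All 7 rotations (rotation i = S[i:]+S[:i]):
  rot[0] = imljlk$
  rot[1] = mljlk$i
  rot[2] = ljlk$im
  rot[3] = jlk$iml
  rot[4] = lk$imlj
  rot[5] = k$imljl
  rot[6] = $imljlk
Sorted (with $ < everything):
  sorted[0] = $imljlk  (last char: 'k')
  sorted[1] = imljlk$  (last char: '$')
  sorted[2] = jlk$iml  (last char: 'l')
  sorted[3] = k$imljl  (last char: 'l')
  sorted[4] = ljlk$im  (last char: 'm')
  sorted[5] = lk$imlj  (last char: 'j')
  sorted[6] = mljlk$i  (last char: 'i')
Last column: k$llmji
Original string S is at sorted index 1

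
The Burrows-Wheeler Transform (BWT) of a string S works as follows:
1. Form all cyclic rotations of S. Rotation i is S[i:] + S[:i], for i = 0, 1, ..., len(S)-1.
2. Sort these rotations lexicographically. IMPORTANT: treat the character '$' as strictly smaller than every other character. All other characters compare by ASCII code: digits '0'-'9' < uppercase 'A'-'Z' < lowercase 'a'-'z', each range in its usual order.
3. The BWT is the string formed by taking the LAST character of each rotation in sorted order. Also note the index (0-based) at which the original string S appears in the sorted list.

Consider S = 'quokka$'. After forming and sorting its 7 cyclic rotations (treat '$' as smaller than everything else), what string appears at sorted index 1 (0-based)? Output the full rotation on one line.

Answer: a$quokk

Derivation:
All 7 rotations (rotation i = S[i:]+S[:i]):
  rot[0] = quokka$
  rot[1] = uokka$q
  rot[2] = okka$qu
  rot[3] = kka$quo
  rot[4] = ka$quok
  rot[5] = a$quokk
  rot[6] = $quokka
Sorted (with $ < everything):
  sorted[0] = $quokka
  sorted[1] = a$quokk
  sorted[2] = ka$quok
  sorted[3] = kka$quo
  sorted[4] = okka$qu
  sorted[5] = quokka$
  sorted[6] = uokka$q
sorted[1] = a$quokk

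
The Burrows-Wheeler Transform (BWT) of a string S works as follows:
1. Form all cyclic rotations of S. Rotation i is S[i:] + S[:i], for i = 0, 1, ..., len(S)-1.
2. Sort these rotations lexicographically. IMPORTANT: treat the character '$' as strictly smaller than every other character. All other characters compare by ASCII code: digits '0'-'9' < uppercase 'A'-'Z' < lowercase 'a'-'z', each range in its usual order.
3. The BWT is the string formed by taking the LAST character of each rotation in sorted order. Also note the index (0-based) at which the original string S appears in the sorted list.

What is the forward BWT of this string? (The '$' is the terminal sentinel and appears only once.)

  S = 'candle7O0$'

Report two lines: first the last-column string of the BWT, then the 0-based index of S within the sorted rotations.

Answer: 0Oe7c$nlda
5

Derivation:
All 10 rotations (rotation i = S[i:]+S[:i]):
  rot[0] = candle7O0$
  rot[1] = andle7O0$c
  rot[2] = ndle7O0$ca
  rot[3] = dle7O0$can
  rot[4] = le7O0$cand
  rot[5] = e7O0$candl
  rot[6] = 7O0$candle
  rot[7] = O0$candle7
  rot[8] = 0$candle7O
  rot[9] = $candle7O0
Sorted (with $ < everything):
  sorted[0] = $candle7O0  (last char: '0')
  sorted[1] = 0$candle7O  (last char: 'O')
  sorted[2] = 7O0$candle  (last char: 'e')
  sorted[3] = O0$candle7  (last char: '7')
  sorted[4] = andle7O0$c  (last char: 'c')
  sorted[5] = candle7O0$  (last char: '$')
  sorted[6] = dle7O0$can  (last char: 'n')
  sorted[7] = e7O0$candl  (last char: 'l')
  sorted[8] = le7O0$cand  (last char: 'd')
  sorted[9] = ndle7O0$ca  (last char: 'a')
Last column: 0Oe7c$nlda
Original string S is at sorted index 5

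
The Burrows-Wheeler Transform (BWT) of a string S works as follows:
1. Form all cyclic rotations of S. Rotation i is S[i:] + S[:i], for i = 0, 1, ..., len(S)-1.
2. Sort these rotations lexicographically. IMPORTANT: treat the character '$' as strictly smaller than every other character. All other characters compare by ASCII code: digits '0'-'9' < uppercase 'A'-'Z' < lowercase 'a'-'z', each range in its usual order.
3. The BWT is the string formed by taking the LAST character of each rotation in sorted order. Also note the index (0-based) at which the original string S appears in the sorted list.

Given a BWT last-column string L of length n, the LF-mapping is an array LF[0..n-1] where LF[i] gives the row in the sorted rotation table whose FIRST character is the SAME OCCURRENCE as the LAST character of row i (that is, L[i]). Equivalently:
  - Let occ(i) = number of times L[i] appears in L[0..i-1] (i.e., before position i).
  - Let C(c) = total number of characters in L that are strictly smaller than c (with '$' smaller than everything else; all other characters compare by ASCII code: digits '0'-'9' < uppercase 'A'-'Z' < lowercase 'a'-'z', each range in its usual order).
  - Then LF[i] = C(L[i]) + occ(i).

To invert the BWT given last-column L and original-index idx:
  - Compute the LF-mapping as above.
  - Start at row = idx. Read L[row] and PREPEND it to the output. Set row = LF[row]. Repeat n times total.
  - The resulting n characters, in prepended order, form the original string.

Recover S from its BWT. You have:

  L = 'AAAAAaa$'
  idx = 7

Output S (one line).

LF mapping: 1 2 3 4 5 6 7 0
Walk LF starting at row 7, prepending L[row]:
  step 1: row=7, L[7]='$', prepend. Next row=LF[7]=0
  step 2: row=0, L[0]='A', prepend. Next row=LF[0]=1
  step 3: row=1, L[1]='A', prepend. Next row=LF[1]=2
  step 4: row=2, L[2]='A', prepend. Next row=LF[2]=3
  step 5: row=3, L[3]='A', prepend. Next row=LF[3]=4
  step 6: row=4, L[4]='A', prepend. Next row=LF[4]=5
  step 7: row=5, L[5]='a', prepend. Next row=LF[5]=6
  step 8: row=6, L[6]='a', prepend. Next row=LF[6]=7
Reversed output: aaAAAAA$

Answer: aaAAAAA$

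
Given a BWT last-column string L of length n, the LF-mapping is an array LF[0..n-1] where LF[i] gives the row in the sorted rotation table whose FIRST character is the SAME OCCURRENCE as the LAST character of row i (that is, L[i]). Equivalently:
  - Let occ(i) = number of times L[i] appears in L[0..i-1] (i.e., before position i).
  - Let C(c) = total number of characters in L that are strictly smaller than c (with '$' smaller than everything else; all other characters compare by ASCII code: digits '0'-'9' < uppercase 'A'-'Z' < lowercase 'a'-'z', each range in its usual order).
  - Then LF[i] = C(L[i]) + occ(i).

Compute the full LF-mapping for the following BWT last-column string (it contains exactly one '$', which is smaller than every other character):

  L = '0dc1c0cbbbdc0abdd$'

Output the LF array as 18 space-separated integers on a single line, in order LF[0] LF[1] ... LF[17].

Answer: 1 14 10 4 11 2 12 6 7 8 15 13 3 5 9 16 17 0

Derivation:
Char counts: '$':1, '0':3, '1':1, 'a':1, 'b':4, 'c':4, 'd':4
C (first-col start): C('$')=0, C('0')=1, C('1')=4, C('a')=5, C('b')=6, C('c')=10, C('d')=14
L[0]='0': occ=0, LF[0]=C('0')+0=1+0=1
L[1]='d': occ=0, LF[1]=C('d')+0=14+0=14
L[2]='c': occ=0, LF[2]=C('c')+0=10+0=10
L[3]='1': occ=0, LF[3]=C('1')+0=4+0=4
L[4]='c': occ=1, LF[4]=C('c')+1=10+1=11
L[5]='0': occ=1, LF[5]=C('0')+1=1+1=2
L[6]='c': occ=2, LF[6]=C('c')+2=10+2=12
L[7]='b': occ=0, LF[7]=C('b')+0=6+0=6
L[8]='b': occ=1, LF[8]=C('b')+1=6+1=7
L[9]='b': occ=2, LF[9]=C('b')+2=6+2=8
L[10]='d': occ=1, LF[10]=C('d')+1=14+1=15
L[11]='c': occ=3, LF[11]=C('c')+3=10+3=13
L[12]='0': occ=2, LF[12]=C('0')+2=1+2=3
L[13]='a': occ=0, LF[13]=C('a')+0=5+0=5
L[14]='b': occ=3, LF[14]=C('b')+3=6+3=9
L[15]='d': occ=2, LF[15]=C('d')+2=14+2=16
L[16]='d': occ=3, LF[16]=C('d')+3=14+3=17
L[17]='$': occ=0, LF[17]=C('$')+0=0+0=0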